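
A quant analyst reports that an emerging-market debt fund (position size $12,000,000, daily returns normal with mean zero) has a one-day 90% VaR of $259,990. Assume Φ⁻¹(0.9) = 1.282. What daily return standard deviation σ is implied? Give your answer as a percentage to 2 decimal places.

VaR as a fraction: $259,990 / $12,000,000 = 2.167%.
σ = VaR / z = 2.167% / 1.282 = 1.690%.

1.69%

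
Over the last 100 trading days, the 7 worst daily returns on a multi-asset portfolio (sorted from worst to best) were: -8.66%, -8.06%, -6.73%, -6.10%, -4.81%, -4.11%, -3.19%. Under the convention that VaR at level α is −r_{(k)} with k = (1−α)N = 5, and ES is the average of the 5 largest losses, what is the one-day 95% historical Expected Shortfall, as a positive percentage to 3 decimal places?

6.872%

The 5 worst returns sum to -34.36%.
ES = −(-34.36%) / 5 = 6.872%.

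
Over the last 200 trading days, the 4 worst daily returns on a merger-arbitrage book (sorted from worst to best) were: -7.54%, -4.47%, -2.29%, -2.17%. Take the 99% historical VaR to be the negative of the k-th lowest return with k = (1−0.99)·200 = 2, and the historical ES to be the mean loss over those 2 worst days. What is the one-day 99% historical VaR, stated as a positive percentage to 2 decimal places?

k = 2; the 2nd lowest return is -4.47%, so VaR = 4.47%.

4.47%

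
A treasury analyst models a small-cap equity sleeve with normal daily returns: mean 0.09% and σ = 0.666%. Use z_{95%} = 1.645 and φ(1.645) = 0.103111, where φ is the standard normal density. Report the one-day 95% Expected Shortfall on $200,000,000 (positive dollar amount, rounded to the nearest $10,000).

Tail multiplier: φ(z)/(1−α) = 0.103111 / 0.05 = 2.062.
ES = −(0.09%) + 0.666% × 2.062 = 1.283%.
On $200,000,000: 0.01283 × $200,000,000 = $2,566,000.

$2,570,000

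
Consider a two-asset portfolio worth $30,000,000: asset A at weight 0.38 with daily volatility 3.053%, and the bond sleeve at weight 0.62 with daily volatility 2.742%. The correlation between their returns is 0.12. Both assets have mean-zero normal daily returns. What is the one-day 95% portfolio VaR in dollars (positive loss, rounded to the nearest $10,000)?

$1,070,000

σ_p² = 0.38²·3.053² + 0.62²·2.742² + 2·0.12·0.38·0.62·3.053·2.742 = 4.7094 (%²).
σ_p = √4.7094 = 2.170%.
At 95%, z = 1.645.
VaR = 1.645 × 2.170% = 3.570%; on $30,000,000 that is $1,071,000.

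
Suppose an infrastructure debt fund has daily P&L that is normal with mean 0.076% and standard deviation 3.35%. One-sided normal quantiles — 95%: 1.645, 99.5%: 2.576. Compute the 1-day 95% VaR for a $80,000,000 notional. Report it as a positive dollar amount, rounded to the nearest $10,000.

$4,350,000

VaR = −μ + z·σ = −(0.076%) + 1.645 × 3.35% = 5.435%.
On $80,000,000: 0.05435 × $80,000,000 = $4,348,000.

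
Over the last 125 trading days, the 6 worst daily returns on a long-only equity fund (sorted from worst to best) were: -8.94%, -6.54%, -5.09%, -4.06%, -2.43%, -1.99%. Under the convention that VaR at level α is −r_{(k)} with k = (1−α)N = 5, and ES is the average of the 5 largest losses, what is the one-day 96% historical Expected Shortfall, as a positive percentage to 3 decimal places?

The 5 worst returns sum to -27.06%.
ES = −(-27.06%) / 5 = 5.412%.

5.412%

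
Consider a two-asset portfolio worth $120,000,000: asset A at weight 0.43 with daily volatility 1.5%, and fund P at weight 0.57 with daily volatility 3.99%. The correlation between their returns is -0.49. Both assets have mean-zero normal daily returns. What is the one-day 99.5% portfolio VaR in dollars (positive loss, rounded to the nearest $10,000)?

σ_p² = 0.43²·1.5² + 0.57²·3.99² + 2·-0.49·0.43·0.57·1.5·3.99 = 4.1509 (%²).
σ_p = √4.1509 = 2.037%.
At 99.5%, z = 2.576.
VaR = 2.576 × 2.037% = 5.247%; on $120,000,000 that is $6,296,400.

$6,300,000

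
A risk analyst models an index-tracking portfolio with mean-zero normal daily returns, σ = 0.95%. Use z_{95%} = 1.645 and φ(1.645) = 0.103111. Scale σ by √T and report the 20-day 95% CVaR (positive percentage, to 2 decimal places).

σ_{20d} = 0.95% × √20 = 4.249%.
ES multiplier = φ(z)/(1−α) = 0.103111/0.05 = 2.062.
ES = 4.249% × 2.062 = 8.761%.

8.76%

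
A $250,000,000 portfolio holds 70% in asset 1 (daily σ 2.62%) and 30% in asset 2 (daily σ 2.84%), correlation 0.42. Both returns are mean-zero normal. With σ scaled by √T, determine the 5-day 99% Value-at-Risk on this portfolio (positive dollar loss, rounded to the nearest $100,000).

σ_p = √(0.7²·2.62² + 0.3²·2.84² + 2·0.42·0.7·0.3·2.62·2.84) = 2.324%.
σ_{5d} = 2.324% × √5 = 5.197%.
z(99%) = 2.326.
VaR = 2.326 × 5.197% = 12.088%; on $250,000,000 that is $30,220,000.

$30,200,000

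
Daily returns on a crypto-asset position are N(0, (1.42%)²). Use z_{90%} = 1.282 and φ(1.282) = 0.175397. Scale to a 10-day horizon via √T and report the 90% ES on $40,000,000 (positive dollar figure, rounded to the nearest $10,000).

$3,150,000

σ_{10d} = 1.42% × √10 = 4.490%.
ES multiplier = φ(z)/(1−α) = 0.175397/0.1 = 1.754.
ES = 4.490% × 1.754 = 7.875%; on $40,000,000: $3,150,000.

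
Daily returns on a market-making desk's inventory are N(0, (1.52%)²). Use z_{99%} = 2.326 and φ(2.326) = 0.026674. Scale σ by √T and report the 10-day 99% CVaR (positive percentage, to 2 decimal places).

12.82%

σ_{10d} = 1.52% × √10 = 4.807%.
ES multiplier = φ(z)/(1−α) = 0.026674/0.01 = 2.667.
ES = 4.807% × 2.667 = 12.820%.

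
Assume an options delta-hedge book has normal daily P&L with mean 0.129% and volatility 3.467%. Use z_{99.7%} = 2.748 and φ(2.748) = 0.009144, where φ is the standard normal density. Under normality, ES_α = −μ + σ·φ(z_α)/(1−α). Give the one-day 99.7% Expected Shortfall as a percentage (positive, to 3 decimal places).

10.438%

Tail multiplier: φ(z)/(1−α) = 0.009144 / 0.003 = 3.048.
ES = −(0.129%) + 3.467% × 3.048 = 10.438%.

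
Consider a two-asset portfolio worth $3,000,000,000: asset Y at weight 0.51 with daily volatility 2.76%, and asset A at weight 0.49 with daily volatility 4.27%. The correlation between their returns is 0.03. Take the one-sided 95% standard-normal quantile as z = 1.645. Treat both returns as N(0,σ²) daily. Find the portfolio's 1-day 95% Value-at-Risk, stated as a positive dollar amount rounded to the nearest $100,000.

σ_p² = 0.51²·2.76² + 0.49²·4.27² + 2·0.03·0.51·0.49·2.76·4.27 = 6.5358 (%²).
σ_p = √6.5358 = 2.557%.
VaR = 1.645 × 2.557% = 4.206%; on $3,000,000,000 that is $126,180,000.

$126,200,000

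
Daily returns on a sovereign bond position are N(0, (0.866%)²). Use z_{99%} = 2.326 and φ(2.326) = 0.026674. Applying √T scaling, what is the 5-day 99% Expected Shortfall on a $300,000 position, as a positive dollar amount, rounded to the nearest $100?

σ_{5d} = 0.866% × √5 = 1.936%.
ES multiplier = φ(z)/(1−α) = 0.026674/0.01 = 2.667.
ES = 1.936% × 2.667 = 5.163%; on $300,000: $15,489.

$15,500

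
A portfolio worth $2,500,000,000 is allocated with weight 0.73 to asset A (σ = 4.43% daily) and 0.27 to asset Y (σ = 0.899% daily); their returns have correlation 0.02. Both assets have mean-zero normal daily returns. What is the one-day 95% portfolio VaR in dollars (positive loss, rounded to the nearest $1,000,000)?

$134,000,000

σ_p² = 0.73²·4.43² + 0.27²·0.899² + 2·0.02·0.73·0.27·4.43·0.899 = 10.5484 (%²).
σ_p = √10.5484 = 3.248%.
At 95%, z = 1.645.
VaR = 1.645 × 3.248% = 5.343%; on $2,500,000,000 that is $133,575,000.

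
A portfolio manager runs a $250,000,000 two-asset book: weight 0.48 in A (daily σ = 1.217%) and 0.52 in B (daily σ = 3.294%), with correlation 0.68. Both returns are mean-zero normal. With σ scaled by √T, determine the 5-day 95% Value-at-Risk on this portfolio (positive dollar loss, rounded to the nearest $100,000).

$19,800,000

σ_p = √(0.48²·1.217² + 0.52²·3.294² + 2·0.68·0.48·0.52·1.217·3.294) = 2.153%.
σ_{5d} = 2.153% × √5 = 4.814%.
z(95%) = 1.645.
VaR = 1.645 × 4.814% = 7.919%; on $250,000,000 that is $19,797,500.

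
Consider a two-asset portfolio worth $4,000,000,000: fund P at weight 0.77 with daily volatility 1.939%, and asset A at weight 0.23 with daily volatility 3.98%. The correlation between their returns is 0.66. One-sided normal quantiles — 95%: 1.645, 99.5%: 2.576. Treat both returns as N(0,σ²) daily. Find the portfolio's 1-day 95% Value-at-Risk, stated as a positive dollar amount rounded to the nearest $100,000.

σ_p² = 0.77²·1.939² + 0.23²·3.98² + 2·0.66·0.77·0.23·1.939·3.98 = 4.8712 (%²).
σ_p = √4.8712 = 2.207%.
VaR = 1.645 × 2.207% = 3.631%; on $4,000,000,000 that is $145,240,000.

$145,200,000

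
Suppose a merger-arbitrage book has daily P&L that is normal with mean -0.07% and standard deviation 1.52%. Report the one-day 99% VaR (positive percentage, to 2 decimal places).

At 99% one-sided, z = 2.326.
VaR = −μ + z·σ = −(-0.07%) + 2.326 × 1.52% = 3.606%.

3.61%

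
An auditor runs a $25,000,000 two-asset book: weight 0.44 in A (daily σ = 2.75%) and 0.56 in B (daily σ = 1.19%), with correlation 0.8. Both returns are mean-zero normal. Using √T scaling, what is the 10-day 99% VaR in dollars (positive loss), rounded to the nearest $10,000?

$3,290,000

σ_p = √(0.44²·2.75² + 0.56²·1.19² + 2·0.8·0.44·0.56·2.75·1.19) = 1.788%.
σ_{10d} = 1.788% × √10 = 5.654%.
z(99%) = 2.326.
VaR = 2.326 × 5.654% = 13.151%; on $25,000,000 that is $3,287,750.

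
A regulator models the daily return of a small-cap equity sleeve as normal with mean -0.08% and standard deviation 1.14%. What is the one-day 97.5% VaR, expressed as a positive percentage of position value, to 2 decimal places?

2.31%

At 97.5% one-sided, z = 1.960.
VaR = −μ + z·σ = −(-0.08%) + 1.960 × 1.14% = 2.314%.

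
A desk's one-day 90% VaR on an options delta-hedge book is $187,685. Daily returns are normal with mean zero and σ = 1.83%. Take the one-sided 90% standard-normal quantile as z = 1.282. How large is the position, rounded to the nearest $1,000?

VaR as a fraction of value: z·σ = 1.282 × 1.83% = 2.34606%.
Position = $187,685 / 0.0234606 = $8,000,009.

$8,000,000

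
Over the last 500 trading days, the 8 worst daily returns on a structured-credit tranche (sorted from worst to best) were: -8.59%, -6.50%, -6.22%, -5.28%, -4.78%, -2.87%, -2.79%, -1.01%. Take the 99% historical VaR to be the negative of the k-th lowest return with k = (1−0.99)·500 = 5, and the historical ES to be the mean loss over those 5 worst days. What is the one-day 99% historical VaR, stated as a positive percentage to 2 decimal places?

4.78%

k = 5; the 5th lowest return is -4.78%, so VaR = 4.78%.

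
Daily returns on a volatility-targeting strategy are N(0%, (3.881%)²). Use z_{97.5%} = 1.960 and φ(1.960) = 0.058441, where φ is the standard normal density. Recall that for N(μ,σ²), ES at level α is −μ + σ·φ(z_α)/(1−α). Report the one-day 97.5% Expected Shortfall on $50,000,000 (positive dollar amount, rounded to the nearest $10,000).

Tail multiplier: φ(z)/(1−α) = 0.058441 / 0.025 = 2.338.
ES = 3.881% × 2.338 = 9.074%.
On $50,000,000: 0.09074 × $50,000,000 = $4,537,000.

$4,540,000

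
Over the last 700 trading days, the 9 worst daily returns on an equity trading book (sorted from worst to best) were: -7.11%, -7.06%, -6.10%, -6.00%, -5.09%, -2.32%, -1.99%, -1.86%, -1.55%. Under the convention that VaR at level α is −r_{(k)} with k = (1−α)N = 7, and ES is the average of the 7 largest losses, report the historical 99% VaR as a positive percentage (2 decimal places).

1.99%

k = 7; the 7th lowest return is -1.99%, so VaR = 1.99%.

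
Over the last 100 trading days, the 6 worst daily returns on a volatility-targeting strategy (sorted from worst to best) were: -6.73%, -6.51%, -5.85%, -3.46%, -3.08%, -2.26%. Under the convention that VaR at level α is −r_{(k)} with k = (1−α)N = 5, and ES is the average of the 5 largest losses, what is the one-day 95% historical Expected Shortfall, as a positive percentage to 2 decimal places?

The 5 worst returns sum to -25.63%.
ES = −(-25.63%) / 5 = 5.126% ≈ 5.13%.

5.13%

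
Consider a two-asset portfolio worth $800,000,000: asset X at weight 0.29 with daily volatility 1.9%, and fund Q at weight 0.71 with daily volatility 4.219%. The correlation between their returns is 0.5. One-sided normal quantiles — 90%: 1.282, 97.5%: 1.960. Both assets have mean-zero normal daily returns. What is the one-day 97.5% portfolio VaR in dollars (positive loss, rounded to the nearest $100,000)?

$51,800,000

σ_p² = 0.29²·1.9² + 0.71²·4.219² + 2·0.5·0.29·0.71·1.9·4.219 = 10.9271 (%²).
σ_p = √10.9271 = 3.306%.
VaR = 1.960 × 3.306% = 6.480%; on $800,000,000 that is $51,840,000.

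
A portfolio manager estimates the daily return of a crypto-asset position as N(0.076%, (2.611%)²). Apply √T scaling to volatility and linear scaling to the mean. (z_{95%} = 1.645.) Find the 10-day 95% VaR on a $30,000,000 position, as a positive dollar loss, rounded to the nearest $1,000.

$3,847,000

σ_{10d} = 2.611% × √10 = 8.257%; μ_{10d} = 10 × 0.076% = 0.760%.
VaR = −(0.760%) + 1.645 × 8.257% = 12.823%.
On $30,000,000: 0.12823 × $30,000,000 = $3,846,900.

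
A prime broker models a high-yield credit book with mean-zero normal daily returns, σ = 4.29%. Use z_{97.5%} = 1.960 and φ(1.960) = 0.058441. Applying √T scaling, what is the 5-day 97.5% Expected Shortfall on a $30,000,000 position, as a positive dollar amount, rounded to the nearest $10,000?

σ_{5d} = 4.29% × √5 = 9.593%.
ES multiplier = φ(z)/(1−α) = 0.058441/0.025 = 2.338.
ES = 9.593% × 2.338 = 22.428%; on $30,000,000: $6,728,400.

$6,730,000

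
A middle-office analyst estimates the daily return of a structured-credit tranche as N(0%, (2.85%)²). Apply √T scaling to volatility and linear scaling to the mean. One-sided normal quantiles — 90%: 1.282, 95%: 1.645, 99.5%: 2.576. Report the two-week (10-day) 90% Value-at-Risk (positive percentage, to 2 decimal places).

σ_{10d} = 2.85% × √10 = 9.012%.
VaR = 1.282 × 9.012% = 11.553%.

11.55%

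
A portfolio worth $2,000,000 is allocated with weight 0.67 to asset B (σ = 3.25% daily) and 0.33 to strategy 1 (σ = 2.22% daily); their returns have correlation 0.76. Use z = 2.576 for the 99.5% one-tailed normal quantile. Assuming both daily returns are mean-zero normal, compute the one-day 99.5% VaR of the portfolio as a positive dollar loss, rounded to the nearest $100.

σ_p² = 0.67²·3.25² + 0.33²·2.22² + 2·0.76·0.67·0.33·3.25·2.22 = 7.7030 (%²).
σ_p = √7.7030 = 2.775%.
VaR = 2.576 × 2.775% = 7.148%; on $2,000,000 that is $142,960.

$143,000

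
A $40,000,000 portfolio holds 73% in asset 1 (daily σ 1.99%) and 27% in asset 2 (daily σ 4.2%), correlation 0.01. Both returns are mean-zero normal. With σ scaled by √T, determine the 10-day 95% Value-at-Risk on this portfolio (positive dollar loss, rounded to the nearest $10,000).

$3,850,000

σ_p = √(0.73²·1.99² + 0.27²·4.2² + 2·0.01·0.73·0.27·1.99·4.2) = 1.852%.
σ_{10d} = 1.852% × √10 = 5.857%.
z(95%) = 1.645.
VaR = 1.645 × 5.857% = 9.635%; on $40,000,000 that is $3,854,000.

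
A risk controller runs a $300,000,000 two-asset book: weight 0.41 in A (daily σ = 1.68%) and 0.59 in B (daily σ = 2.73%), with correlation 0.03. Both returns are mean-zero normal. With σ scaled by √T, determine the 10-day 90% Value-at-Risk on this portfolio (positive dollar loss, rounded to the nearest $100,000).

$21,500,000

σ_p = √(0.41²·1.68² + 0.59²·2.73² + 2·0.03·0.41·0.59·1.68·2.73) = 1.771%.
σ_{10d} = 1.771% × √10 = 5.600%.
z(90%) = 1.282.
VaR = 1.282 × 5.600% = 7.179%; on $300,000,000 that is $21,537,000.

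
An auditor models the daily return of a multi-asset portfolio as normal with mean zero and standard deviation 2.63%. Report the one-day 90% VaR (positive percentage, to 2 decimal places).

3.37%

At 90% one-sided, z = 1.282.
VaR = z·σ = 1.282 × 2.63% = 3.372%.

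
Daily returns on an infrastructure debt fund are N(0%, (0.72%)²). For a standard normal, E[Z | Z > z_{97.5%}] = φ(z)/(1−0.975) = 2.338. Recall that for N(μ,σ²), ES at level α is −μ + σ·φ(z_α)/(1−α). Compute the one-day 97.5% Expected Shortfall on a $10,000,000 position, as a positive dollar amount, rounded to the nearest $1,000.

ES = 0.72% × 2.338 = 1.683%.
On $10,000,000: 0.01683 × $10,000,000 = $168,300.

$168,000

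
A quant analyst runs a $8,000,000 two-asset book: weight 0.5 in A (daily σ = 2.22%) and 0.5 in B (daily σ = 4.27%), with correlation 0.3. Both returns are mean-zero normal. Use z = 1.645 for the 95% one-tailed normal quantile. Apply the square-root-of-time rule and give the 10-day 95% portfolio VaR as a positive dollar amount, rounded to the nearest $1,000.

$1,118,000

σ_p = √(0.5²·2.22² + 0.5²·4.27² + 2·0.3·0.5·0.5·2.22·4.27) = 2.686%.
σ_{10d} = 2.686% × √10 = 8.494%.
VaR = 1.645 × 8.494% = 13.973%; on $8,000,000 that is $1,117,840.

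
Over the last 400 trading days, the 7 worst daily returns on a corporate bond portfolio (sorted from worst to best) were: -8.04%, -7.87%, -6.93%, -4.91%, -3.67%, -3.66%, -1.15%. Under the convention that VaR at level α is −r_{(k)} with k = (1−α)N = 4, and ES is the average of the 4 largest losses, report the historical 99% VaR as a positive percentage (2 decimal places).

k = 4; the 4th lowest return is -4.91%, so VaR = 4.91%.

4.91%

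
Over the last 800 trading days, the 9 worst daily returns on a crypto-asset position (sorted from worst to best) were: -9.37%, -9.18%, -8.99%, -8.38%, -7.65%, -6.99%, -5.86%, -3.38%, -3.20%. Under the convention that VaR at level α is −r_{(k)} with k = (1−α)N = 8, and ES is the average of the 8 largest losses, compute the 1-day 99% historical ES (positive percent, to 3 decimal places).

7.475%

The 8 worst returns sum to -59.80%.
ES = −(-59.80%) / 8 = 7.475%.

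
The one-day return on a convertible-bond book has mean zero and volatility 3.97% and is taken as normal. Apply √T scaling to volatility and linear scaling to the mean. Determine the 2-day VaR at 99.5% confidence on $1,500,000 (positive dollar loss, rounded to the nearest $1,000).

$217,000

At 99.5%, z = 2.576.
σ_{2d} = 3.97% × √2 = 5.614%.
VaR = 2.576 × 5.614% = 14.462%.
On $1,500,000: 0.14462 × $1,500,000 = $216,930.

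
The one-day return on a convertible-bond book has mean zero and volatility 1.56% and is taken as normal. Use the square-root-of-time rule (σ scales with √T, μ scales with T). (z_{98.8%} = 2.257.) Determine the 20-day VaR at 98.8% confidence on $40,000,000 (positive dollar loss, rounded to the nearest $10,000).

σ_{20d} = 1.56% × √20 = 6.977%.
VaR = 2.257 × 6.977% = 15.747%.
On $40,000,000: 0.15747 × $40,000,000 = $6,298,800.

$6,300,000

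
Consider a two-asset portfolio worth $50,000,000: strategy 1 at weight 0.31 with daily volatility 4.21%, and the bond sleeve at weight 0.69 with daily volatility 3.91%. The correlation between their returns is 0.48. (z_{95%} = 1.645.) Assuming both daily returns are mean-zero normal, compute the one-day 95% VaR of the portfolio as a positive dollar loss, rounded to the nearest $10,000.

σ_p² = 0.31²·4.21² + 0.69²·3.91² + 2·0.48·0.31·0.69·4.21·3.91 = 12.3621 (%²).
σ_p = √12.3621 = 3.516%.
VaR = 1.645 × 3.516% = 5.784%; on $50,000,000 that is $2,892,000.

$2,890,000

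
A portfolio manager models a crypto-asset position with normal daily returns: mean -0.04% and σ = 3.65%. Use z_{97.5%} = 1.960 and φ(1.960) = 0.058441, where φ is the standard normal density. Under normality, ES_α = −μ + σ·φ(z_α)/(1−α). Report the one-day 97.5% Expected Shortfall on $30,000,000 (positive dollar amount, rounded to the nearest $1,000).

$2,572,000

Tail multiplier: φ(z)/(1−α) = 0.058441 / 0.025 = 2.338.
ES = −(-0.04%) + 3.65% × 2.338 = 8.574%.
On $30,000,000: 0.08574 × $30,000,000 = $2,572,200.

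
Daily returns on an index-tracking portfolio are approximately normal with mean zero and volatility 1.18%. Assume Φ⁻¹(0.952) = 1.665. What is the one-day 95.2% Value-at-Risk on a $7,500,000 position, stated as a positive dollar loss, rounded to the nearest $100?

VaR = z·σ = 1.665 × 1.18% = 1.965%.
On $7,500,000: 0.01965 × $7,500,000 = $147,375.

$147,400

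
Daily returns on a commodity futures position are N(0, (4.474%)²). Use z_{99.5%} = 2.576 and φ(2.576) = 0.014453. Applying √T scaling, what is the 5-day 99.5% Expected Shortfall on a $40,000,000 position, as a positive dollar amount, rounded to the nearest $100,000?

σ_{5d} = 4.474% × √5 = 10.004%.
ES multiplier = φ(z)/(1−α) = 0.014453/0.005 = 2.891.
ES = 10.004% × 2.891 = 28.922%; on $40,000,000: $11,568,800.

$11,600,000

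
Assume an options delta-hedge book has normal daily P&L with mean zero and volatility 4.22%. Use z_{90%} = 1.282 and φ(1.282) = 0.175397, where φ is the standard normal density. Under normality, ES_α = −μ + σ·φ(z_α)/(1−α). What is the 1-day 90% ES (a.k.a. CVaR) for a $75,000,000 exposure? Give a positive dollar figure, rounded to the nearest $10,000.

$5,550,000

Tail multiplier: φ(z)/(1−α) = 0.175397 / 0.1 = 1.754.
ES = 4.22% × 1.754 = 7.402%.
On $75,000,000: 0.07402 × $75,000,000 = $5,551,500.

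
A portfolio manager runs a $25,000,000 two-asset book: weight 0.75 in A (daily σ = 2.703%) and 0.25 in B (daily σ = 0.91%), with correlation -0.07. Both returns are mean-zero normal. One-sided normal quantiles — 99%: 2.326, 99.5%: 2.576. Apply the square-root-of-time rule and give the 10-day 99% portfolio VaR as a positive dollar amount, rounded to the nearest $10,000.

$3,720,000

σ_p = √(0.75²·2.703² + 0.25²·0.91² + 2·-0.07·0.75·0.25·2.703·0.91) = 2.024%.
σ_{10d} = 2.024% × √10 = 6.400%.
VaR = 2.326 × 6.400% = 14.886%; on $25,000,000 that is $3,721,500.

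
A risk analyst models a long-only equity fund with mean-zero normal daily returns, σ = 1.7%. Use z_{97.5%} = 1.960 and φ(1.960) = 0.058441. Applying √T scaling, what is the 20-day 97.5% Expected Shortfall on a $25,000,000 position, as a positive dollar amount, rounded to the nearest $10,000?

σ_{20d} = 1.7% × √20 = 7.603%.
ES multiplier = φ(z)/(1−α) = 0.058441/0.025 = 2.338.
ES = 7.603% × 2.338 = 17.776%; on $25,000,000: $4,444,000.

$4,440,000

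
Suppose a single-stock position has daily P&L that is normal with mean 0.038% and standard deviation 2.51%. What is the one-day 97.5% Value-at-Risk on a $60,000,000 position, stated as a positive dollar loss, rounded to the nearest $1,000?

At 97.5% one-sided, z = 1.960.
VaR = −μ + z·σ = −(0.038%) + 1.960 × 2.51% = 4.882%.
On $60,000,000: 0.04882 × $60,000,000 = $2,929,200.

$2,929,000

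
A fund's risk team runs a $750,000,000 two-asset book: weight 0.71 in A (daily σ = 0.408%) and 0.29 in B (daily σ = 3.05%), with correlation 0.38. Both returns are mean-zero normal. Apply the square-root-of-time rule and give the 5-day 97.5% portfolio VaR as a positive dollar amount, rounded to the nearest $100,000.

$33,900,000

σ_p = √(0.71²·0.408² + 0.29²·3.05² + 2·0.38·0.71·0.29·0.408·3.05) = 1.030%.
σ_{5d} = 1.030% × √5 = 2.303%.
z(97.5%) = 1.960.
VaR = 1.960 × 2.303% = 4.514%; on $750,000,000 that is $33,855,000.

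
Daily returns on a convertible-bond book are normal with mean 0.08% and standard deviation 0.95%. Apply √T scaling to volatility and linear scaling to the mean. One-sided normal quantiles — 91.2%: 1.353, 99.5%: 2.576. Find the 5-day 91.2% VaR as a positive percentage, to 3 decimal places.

σ_{5d} = 0.95% × √5 = 2.124%; μ_{5d} = 5 × 0.08% = 0.400%.
VaR = −(0.400%) + 1.353 × 2.124% = 2.474%.

2.474%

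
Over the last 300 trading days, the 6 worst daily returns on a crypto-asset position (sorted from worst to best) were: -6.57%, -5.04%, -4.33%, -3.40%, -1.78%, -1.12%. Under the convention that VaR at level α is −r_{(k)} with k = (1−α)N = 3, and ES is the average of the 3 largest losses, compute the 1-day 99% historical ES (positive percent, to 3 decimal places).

5.313%

The 3 worst returns sum to -15.94%.
ES = −(-15.94%) / 3 = 5.3133…% ≈ 5.313%.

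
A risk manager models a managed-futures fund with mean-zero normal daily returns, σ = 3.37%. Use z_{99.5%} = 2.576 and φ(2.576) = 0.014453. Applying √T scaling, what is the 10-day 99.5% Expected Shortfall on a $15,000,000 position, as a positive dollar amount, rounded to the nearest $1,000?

σ_{10d} = 3.37% × √10 = 10.657%.
ES multiplier = φ(z)/(1−α) = 0.014453/0.005 = 2.891.
ES = 10.657% × 2.891 = 30.809%; on $15,000,000: $4,621,350.

$4,621,000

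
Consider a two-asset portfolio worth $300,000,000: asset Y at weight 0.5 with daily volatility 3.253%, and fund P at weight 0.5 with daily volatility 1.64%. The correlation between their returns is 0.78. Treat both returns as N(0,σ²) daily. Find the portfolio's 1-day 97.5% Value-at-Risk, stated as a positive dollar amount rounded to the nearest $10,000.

σ_p² = 0.5²·3.253² + 0.5²·1.64² + 2·0.78·0.5·0.5·3.253·1.64 = 5.3985 (%²).
σ_p = √5.3985 = 2.323%.
At 97.5%, z = 1.960.
VaR = 1.960 × 2.323% = 4.553%; on $300,000,000 that is $13,659,000.

$13,660,000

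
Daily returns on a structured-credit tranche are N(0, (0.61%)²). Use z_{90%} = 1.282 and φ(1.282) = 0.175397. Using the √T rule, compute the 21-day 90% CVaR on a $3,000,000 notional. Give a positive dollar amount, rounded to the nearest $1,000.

$147,000

σ_{21d} = 0.61% × √21 = 2.795%.
ES multiplier = φ(z)/(1−α) = 0.175397/0.1 = 1.754.
ES = 2.795% × 1.754 = 4.902%; on $3,000,000: $147,060.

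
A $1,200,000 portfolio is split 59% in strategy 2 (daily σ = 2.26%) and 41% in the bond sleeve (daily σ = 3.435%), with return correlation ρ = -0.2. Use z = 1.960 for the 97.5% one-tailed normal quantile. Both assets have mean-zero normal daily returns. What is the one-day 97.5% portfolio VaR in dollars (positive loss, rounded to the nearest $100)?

$40,800

σ_p² = 0.59²·2.26² + 0.41²·3.435² + 2·-0.2·0.59·0.41·2.26·3.435 = 3.0102 (%²).
σ_p = √3.0102 = 1.735%.
VaR = 1.960 × 1.735% = 3.401%; on $1,200,000 that is $40,812.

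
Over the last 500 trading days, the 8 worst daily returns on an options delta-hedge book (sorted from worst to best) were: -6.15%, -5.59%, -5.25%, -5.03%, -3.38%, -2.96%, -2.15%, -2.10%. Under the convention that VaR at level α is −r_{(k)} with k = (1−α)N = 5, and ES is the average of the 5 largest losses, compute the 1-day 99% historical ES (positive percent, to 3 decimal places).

The 5 worst returns sum to -25.40%.
ES = −(-25.40%) / 5 = 5.08% ≈ 5.080%.

5.080%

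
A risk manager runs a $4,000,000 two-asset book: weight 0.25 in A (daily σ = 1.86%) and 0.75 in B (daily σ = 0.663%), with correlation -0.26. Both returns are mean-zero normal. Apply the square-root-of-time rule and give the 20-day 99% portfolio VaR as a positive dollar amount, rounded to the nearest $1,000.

σ_p = √(0.25²·1.86² + 0.75²·0.663² + 2·-0.26·0.25·0.75·1.86·0.663) = 0.586%.
σ_{20d} = 0.586% × √20 = 2.621%.
z(99%) = 2.326.
VaR = 2.326 × 2.621% = 6.096%; on $4,000,000 that is $243,840.

$244,000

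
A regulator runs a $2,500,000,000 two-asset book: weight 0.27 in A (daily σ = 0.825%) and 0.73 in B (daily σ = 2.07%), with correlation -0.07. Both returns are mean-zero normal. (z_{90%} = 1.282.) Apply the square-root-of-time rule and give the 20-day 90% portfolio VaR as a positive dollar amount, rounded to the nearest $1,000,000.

$217,000,000

σ_p = √(0.27²·0.825² + 0.73²·2.07² + 2·-0.07·0.27·0.73·0.825·2.07) = 1.512%.
σ_{20d} = 1.512% × √20 = 6.762%.
VaR = 1.282 × 6.762% = 8.669%; on $2,500,000,000 that is $216,725,000.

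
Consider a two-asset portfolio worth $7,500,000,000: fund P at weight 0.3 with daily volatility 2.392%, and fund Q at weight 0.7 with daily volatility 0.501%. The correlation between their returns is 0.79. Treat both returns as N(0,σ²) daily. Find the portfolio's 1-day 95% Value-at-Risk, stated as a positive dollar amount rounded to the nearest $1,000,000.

$126,000,000

σ_p² = 0.3²·2.392² + 0.7²·0.501² + 2·0.79·0.3·0.7·2.392·0.501 = 1.0356 (%²).
σ_p = √1.0356 = 1.018%.
At 95%, z = 1.645.
VaR = 1.645 × 1.018% = 1.675%; on $7,500,000,000 that is $125,625,000.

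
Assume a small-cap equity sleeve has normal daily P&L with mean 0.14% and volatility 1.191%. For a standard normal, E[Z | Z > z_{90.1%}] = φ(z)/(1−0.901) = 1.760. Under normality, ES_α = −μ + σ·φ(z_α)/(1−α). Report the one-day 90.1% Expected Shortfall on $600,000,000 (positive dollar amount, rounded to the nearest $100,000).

ES = −(0.14%) + 1.191% × 1.760 = 1.956%.
On $600,000,000: 0.01956 × $600,000,000 = $11,736,000.

$11,700,000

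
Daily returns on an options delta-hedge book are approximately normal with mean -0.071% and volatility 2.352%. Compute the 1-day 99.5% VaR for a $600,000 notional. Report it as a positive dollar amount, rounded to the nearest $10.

At 99.5% one-sided, z = 2.576.
VaR = −μ + z·σ = −(-0.071%) + 2.576 × 2.352% = 6.130%.
On $600,000: 0.06130 × $600,000 = $36,780.

$36,780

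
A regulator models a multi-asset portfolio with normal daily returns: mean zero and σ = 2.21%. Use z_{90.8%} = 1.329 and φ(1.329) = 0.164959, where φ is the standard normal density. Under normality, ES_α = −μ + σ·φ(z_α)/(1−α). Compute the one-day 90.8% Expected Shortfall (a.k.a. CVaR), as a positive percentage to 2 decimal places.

Tail multiplier: φ(z)/(1−α) = 0.164959 / 0.092 = 1.793.
ES = 2.21% × 1.793 = 3.963%.

3.96%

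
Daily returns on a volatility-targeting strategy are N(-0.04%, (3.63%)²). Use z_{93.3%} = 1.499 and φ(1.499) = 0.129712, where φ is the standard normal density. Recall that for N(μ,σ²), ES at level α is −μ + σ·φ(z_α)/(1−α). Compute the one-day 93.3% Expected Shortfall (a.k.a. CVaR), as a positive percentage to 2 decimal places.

Tail multiplier: φ(z)/(1−α) = 0.129712 / 0.067 = 1.936.
ES = −(-0.04%) + 3.63% × 1.936 = 7.068%.

7.07%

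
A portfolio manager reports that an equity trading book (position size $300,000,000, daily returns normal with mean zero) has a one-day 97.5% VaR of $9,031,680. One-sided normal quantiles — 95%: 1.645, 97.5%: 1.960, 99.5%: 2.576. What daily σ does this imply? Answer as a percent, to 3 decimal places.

VaR as a fraction: $9,031,680 / $300,000,000 = 3.011%.
σ = VaR / z = 3.011% / 1.960 = 1.536%.

1.536%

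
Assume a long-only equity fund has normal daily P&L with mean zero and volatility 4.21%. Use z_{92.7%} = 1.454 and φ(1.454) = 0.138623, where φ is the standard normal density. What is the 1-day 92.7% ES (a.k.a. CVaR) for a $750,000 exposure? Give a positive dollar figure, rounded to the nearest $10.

$59,960

Tail multiplier: φ(z)/(1−α) = 0.138623 / 0.073 = 1.899.
ES = 4.21% × 1.899 = 7.995%.
On $750,000: 0.07995 × $750,000 = $59,963.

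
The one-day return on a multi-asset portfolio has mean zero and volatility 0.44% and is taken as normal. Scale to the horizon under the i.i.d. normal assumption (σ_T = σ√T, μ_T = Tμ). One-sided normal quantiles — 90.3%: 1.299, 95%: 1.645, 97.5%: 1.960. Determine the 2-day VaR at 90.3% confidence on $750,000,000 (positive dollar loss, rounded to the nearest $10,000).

σ_{2d} = 0.44% × √2 = 0.622%.
VaR = 1.299 × 0.622% = 0.808%.
On $750,000,000: 0.00808 × $750,000,000 = $6,060,000.

$6,060,000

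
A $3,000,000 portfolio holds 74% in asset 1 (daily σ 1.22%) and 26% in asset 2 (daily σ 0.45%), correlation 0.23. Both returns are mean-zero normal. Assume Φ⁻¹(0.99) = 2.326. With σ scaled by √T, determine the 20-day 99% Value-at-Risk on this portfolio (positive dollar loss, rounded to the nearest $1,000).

σ_p = √(0.74²·1.22² + 0.26²·0.45² + 2·0.23·0.74·0.26·1.22·0.45) = 0.937%.
σ_{20d} = 0.937% × √20 = 4.190%.
VaR = 2.326 × 4.190% = 9.746%; on $3,000,000 that is $292,380.

$292,000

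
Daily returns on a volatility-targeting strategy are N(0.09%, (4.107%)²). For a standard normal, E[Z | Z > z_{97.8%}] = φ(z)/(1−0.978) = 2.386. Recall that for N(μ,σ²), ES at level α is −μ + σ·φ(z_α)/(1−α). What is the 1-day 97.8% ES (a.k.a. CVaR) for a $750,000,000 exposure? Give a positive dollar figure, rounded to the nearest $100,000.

$72,800,000

ES = −(0.09%) + 4.107% × 2.386 = 9.709%.
On $750,000,000: 0.09709 × $750,000,000 = $72,817,500.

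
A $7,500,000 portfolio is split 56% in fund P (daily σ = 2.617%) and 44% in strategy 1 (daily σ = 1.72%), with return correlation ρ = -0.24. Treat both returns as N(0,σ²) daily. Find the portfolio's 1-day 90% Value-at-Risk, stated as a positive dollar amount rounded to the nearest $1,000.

$142,000

σ_p² = 0.56²·2.617² + 0.44²·1.72² + 2·-0.24·0.56·0.44·2.617·1.72 = 2.1881 (%²).
σ_p = √2.1881 = 1.479%.
At 90%, z = 1.282.
VaR = 1.282 × 1.479% = 1.896%; on $7,500,000 that is $142,200.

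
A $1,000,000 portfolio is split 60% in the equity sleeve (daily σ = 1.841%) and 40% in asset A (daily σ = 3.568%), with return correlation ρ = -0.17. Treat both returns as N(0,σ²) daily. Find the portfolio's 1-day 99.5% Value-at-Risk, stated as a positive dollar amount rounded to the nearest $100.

σ_p² = 0.6²·1.841² + 0.4²·3.568² + 2·-0.17·0.6·0.4·1.841·3.568 = 2.7210 (%²).
σ_p = √2.7210 = 1.650%.
At 99.5%, z = 2.576.
VaR = 2.576 × 1.650% = 4.250%; on $1,000,000 that is $42,500.

$42,500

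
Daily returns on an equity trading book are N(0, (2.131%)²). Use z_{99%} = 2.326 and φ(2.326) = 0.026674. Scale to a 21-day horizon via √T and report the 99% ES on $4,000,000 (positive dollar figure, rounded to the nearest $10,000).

$1,040,000

σ_{21d} = 2.131% × √21 = 9.765%.
ES multiplier = φ(z)/(1−α) = 0.026674/0.01 = 2.667.
ES = 9.765% × 2.667 = 26.043%; on $4,000,000: $1,041,720.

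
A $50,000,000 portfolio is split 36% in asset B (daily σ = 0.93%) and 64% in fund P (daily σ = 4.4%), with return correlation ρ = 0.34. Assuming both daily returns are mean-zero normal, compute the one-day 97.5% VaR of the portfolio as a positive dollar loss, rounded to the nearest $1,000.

σ_p² = 0.36²·0.93² + 0.64²·4.4² + 2·0.34·0.36·0.64·0.93·4.4 = 8.6830 (%²).
σ_p = √8.6830 = 2.947%.
At 97.5%, z = 1.960.
VaR = 1.960 × 2.947% = 5.776%; on $50,000,000 that is $2,888,000.

$2,888,000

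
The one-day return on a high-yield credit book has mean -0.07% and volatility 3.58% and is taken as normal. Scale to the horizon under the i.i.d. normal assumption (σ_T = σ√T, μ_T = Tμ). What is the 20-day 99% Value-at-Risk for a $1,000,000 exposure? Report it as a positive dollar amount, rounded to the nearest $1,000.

At 99%, z = 2.326.
σ_{20d} = 3.58% × √20 = 16.010%; μ_{20d} = 20 × -0.07% = -1.400%.
VaR = −(-1.400%) + 2.326 × 16.010% = 38.639%.
On $1,000,000: 0.38639 × $1,000,000 = $386,390.

$386,000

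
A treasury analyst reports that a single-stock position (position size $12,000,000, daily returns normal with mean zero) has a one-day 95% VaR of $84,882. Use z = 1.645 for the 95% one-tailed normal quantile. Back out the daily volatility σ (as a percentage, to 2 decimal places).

0.43%

VaR as a fraction: $84,882 / $12,000,000 = 0.707%.
σ = VaR / z = 0.707% / 1.645 = 0.430%.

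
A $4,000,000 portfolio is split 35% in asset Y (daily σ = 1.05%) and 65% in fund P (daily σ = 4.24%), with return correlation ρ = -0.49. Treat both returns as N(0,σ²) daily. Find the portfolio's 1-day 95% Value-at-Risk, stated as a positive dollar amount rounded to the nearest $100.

σ_p² = 0.35²·1.05² + 0.65²·4.24² + 2·-0.49·0.35·0.65·1.05·4.24 = 6.7380 (%²).
σ_p = √6.7380 = 2.596%.
At 95%, z = 1.645.
VaR = 1.645 × 2.596% = 4.270%; on $4,000,000 that is $170,800.

$170,800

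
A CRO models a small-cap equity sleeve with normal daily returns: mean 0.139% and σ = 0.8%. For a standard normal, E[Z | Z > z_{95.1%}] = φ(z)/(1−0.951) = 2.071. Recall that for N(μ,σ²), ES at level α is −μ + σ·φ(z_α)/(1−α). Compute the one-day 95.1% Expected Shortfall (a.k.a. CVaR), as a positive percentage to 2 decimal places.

ES = −(0.139%) + 0.8% × 2.071 = 1.518%.

1.52%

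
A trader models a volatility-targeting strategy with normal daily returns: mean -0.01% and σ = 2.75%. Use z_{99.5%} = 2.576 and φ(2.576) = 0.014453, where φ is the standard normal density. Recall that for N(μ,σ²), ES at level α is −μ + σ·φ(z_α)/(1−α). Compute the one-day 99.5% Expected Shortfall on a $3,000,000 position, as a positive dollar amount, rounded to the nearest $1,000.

$239,000

Tail multiplier: φ(z)/(1−α) = 0.014453 / 0.005 = 2.891.
ES = −(-0.01%) + 2.75% × 2.891 = 7.960%.
On $3,000,000: 0.07960 × $3,000,000 = $238,800.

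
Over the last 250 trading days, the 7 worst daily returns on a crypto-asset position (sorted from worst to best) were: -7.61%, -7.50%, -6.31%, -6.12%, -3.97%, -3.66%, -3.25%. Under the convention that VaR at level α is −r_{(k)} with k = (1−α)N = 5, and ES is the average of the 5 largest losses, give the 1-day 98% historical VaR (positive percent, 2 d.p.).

3.97%

k = 5; the 5th lowest return is -3.97%, so VaR = 3.97%.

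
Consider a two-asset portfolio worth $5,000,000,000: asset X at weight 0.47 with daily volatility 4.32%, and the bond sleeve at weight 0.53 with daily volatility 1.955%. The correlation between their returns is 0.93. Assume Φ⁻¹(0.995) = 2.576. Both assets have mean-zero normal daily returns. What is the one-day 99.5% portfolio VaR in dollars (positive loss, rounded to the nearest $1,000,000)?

σ_p² = 0.47²·4.32² + 0.53²·1.955² + 2·0.93·0.47·0.53·4.32·1.955 = 9.1092 (%²).
σ_p = √9.1092 = 3.018%.
VaR = 2.576 × 3.018% = 7.774%; on $5,000,000,000 that is $388,700,000.

$389,000,000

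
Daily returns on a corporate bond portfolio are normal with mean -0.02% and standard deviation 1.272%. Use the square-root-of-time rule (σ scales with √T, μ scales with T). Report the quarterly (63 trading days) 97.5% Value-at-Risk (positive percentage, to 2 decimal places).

21.05%

At 97.5%, z = 1.960.
σ_{63d} = 1.272% × √63 = 10.096%; μ_{63d} = 63 × -0.02% = -1.260%.
VaR = −(-1.260%) + 1.960 × 10.096% = 21.048%.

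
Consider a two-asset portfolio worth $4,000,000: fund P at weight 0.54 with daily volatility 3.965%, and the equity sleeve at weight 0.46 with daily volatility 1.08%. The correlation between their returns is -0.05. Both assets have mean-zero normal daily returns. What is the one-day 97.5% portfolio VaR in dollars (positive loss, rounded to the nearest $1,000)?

$170,000

σ_p² = 0.54²·3.965² + 0.46²·1.08² + 2·-0.05·0.54·0.46·3.965·1.08 = 4.7247 (%²).
σ_p = √4.7247 = 2.174%.
At 97.5%, z = 1.960.
VaR = 1.960 × 2.174% = 4.261%; on $4,000,000 that is $170,440.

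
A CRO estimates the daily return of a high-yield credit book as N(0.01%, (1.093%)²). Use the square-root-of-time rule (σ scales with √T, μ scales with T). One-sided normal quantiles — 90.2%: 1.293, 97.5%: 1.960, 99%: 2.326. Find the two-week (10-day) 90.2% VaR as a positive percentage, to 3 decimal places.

4.369%

σ_{10d} = 1.093% × √10 = 3.456%; μ_{10d} = 10 × 0.01% = 0.100%.
VaR = −(0.100%) + 1.293 × 3.456% = 4.369%.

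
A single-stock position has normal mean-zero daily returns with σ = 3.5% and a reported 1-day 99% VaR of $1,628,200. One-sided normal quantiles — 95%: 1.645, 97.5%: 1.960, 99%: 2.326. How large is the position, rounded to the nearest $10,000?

VaR as a fraction of value: z·σ = 2.326 × 3.5% = 8.141%.
Position = $1,628,200 / 0.08141 = $20,000,000.

$20,000,000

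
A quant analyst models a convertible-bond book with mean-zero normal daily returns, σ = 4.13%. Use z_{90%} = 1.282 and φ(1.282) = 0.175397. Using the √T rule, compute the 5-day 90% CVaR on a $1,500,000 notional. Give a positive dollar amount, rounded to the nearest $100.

$243,000

σ_{5d} = 4.13% × √5 = 9.235%.
ES multiplier = φ(z)/(1−α) = 0.175397/0.1 = 1.754.
ES = 9.235% × 1.754 = 16.198%; on $1,500,000: $242,970.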